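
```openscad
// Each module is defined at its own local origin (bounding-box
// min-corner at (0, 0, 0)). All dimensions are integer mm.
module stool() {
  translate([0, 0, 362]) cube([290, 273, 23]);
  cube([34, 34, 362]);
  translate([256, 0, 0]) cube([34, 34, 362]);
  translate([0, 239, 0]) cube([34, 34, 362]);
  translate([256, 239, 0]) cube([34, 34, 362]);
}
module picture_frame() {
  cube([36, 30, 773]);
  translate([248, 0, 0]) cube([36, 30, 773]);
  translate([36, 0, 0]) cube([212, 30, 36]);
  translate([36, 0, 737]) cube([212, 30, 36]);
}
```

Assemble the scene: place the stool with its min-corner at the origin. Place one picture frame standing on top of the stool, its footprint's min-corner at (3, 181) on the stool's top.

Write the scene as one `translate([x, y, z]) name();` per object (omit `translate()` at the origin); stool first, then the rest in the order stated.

stool();
translate([3, 181, 385]) picture_frame();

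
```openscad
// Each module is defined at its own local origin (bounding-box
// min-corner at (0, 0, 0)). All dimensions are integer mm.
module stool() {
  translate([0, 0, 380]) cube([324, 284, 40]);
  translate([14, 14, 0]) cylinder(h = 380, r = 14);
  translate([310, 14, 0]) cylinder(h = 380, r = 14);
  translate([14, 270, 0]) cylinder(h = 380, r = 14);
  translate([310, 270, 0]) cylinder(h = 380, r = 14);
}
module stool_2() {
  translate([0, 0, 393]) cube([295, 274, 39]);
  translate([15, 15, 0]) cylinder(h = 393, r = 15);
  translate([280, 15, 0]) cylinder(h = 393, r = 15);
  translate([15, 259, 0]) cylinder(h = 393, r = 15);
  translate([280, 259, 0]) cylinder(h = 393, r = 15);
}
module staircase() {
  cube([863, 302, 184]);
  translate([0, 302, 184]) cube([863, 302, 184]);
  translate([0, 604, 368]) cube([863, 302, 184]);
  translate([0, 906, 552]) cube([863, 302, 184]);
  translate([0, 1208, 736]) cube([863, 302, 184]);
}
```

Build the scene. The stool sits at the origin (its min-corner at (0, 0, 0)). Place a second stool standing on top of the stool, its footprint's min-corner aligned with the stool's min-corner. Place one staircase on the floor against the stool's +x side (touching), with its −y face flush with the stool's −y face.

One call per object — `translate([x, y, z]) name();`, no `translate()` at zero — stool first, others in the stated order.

stool();
translate([0, 0, 420]) stool_2();
translate([324, 0, 0]) staircase();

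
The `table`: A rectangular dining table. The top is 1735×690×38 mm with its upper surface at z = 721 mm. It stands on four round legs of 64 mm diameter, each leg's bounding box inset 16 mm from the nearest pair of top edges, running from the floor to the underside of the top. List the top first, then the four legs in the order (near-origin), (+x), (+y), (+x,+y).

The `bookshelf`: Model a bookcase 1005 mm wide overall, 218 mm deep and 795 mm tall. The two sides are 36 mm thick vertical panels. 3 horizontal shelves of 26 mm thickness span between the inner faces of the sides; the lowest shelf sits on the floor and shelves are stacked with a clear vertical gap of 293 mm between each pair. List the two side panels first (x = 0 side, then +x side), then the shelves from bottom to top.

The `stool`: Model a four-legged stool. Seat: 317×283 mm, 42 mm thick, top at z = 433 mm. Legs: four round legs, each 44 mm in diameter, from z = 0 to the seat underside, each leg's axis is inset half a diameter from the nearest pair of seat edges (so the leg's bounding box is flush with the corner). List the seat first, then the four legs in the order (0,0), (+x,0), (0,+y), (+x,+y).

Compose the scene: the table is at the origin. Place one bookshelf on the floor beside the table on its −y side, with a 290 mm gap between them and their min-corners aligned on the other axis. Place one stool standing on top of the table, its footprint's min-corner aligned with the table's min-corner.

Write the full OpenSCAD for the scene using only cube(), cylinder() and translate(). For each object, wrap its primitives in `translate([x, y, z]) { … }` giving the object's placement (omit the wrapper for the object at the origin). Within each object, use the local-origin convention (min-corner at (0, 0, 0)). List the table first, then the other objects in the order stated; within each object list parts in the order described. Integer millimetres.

translate([0, 0, 683]) cube([1735, 690, 38]);
translate([48, 48, 0]) cylinder(h = 683, r = 32);
translate([1687, 48, 0]) cylinder(h = 683, r = 32);
translate([48, 642, 0]) cylinder(h = 683, r = 32);
translate([1687, 642, 0]) cylinder(h = 683, r = 32);
translate([0, -508, 0]) {
  cube([36, 218, 795]);
  translate([969, 0, 0]) cube([36, 218, 795]);
  translate([36, 0, 0]) cube([933, 218, 26]);
  translate([36, 0, 319]) cube([933, 218, 26]);
  translate([36, 0, 638]) cube([933, 218, 26]);
}
translate([0, 0, 721]) {
  translate([0, 0, 391]) cube([317, 283, 42]);
  translate([22, 22, 0]) cylinder(h = 391, r = 22);
  translate([295, 22, 0]) cylinder(h = 391, r = 22);
  translate([22, 261, 0]) cylinder(h = 391, r = 22);
  translate([295, 261, 0]) cylinder(h = 391, r = 22);
}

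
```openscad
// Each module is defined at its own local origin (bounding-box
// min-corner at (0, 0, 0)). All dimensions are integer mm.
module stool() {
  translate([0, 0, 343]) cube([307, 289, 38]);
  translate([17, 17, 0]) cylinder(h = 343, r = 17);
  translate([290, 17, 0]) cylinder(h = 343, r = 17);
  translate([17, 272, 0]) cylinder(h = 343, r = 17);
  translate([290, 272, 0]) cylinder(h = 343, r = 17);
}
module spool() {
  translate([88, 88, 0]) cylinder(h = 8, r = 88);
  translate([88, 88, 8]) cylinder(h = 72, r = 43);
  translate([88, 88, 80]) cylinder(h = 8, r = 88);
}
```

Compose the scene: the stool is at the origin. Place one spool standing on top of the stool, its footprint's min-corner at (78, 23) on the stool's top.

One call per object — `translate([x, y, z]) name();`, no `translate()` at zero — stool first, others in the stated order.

stool();
translate([78, 23, 381]) spool();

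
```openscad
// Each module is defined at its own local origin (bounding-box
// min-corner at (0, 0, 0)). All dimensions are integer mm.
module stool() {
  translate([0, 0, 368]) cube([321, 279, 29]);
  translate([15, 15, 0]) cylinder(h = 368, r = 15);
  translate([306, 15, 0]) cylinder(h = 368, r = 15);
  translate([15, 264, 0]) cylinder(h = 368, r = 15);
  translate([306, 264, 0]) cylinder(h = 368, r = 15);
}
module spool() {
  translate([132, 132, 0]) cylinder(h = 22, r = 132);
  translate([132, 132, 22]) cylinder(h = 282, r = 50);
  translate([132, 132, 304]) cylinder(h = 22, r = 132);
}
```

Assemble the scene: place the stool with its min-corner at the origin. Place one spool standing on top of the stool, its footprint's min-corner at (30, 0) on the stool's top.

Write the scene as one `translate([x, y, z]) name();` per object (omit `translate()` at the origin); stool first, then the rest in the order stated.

stool();
translate([30, 0, 397]) spool();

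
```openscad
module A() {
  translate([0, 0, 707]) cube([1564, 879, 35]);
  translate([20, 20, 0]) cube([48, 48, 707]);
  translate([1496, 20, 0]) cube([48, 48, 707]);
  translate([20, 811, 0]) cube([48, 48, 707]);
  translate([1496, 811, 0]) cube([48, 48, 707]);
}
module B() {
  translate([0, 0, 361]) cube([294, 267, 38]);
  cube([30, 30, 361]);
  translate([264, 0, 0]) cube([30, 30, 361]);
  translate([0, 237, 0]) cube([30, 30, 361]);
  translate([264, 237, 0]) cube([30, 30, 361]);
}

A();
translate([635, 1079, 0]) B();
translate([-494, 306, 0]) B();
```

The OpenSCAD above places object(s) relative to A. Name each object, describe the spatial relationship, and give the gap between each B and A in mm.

Each stool's nearest face is 200 mm from the table's bounding box.

A is a table. B is a stool. Two stools sit around the table at the +y, −x sides. The gap between each stool and the table is 200 mm.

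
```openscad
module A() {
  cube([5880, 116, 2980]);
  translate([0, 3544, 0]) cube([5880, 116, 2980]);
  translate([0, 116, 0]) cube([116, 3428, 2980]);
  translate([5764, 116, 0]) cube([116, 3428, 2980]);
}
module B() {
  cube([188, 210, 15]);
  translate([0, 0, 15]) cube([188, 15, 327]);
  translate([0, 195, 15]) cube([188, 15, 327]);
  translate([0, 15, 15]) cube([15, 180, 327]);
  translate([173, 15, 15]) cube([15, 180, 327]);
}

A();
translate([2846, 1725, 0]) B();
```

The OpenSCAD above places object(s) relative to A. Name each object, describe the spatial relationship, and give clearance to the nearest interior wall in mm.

Clearances: x = 2730, y = 1609; minimum 1609 mm.

A is a house frame. B is an open box. The open box sits inside the house frame, centred. The clearance to the nearest interior wall is 1609 mm.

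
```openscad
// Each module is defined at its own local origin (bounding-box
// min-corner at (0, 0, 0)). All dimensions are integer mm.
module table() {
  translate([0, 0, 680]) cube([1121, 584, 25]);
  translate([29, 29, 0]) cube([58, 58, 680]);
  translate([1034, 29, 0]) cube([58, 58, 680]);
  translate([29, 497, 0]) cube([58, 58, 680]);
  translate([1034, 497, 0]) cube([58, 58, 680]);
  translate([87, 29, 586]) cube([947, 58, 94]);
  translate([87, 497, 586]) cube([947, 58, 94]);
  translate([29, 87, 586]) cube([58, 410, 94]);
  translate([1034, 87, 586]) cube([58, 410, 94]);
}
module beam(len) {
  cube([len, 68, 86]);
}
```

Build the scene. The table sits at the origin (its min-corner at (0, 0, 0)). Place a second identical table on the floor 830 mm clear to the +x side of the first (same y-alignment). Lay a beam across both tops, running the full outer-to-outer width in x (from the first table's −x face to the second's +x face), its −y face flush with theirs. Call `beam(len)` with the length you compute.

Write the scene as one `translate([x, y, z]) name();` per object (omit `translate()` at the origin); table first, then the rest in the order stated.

table();
translate([1951, 0, 0]) table();
translate([0, 0, 705]) beam(3072);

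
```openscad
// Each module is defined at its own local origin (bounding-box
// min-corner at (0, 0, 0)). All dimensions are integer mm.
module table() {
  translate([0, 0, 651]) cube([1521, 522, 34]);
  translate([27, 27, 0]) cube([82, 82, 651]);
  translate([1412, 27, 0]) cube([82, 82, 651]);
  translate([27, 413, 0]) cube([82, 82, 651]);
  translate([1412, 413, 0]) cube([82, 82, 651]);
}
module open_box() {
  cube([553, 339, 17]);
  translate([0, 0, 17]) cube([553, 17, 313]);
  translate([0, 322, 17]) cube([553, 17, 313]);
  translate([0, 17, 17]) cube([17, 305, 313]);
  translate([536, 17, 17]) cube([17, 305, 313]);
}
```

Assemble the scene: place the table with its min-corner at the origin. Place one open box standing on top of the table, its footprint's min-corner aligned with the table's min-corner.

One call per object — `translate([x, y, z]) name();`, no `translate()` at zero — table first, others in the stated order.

table();
translate([0, 0, 685]) open_box();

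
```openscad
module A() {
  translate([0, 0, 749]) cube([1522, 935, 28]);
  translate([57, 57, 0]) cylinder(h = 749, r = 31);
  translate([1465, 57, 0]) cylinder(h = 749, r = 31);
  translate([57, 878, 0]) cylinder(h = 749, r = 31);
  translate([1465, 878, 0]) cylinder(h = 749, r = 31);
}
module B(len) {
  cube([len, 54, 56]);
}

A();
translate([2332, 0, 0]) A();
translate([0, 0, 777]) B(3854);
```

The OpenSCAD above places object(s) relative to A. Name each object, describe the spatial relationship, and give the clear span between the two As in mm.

Second table starts at x = 2332; first ends at x = 1522; clear span = 2332 − 1522 = 810 mm.

A is a table. B is a beam. A beam spans the tops of two tables. The clear span between the two tables is 810 mm.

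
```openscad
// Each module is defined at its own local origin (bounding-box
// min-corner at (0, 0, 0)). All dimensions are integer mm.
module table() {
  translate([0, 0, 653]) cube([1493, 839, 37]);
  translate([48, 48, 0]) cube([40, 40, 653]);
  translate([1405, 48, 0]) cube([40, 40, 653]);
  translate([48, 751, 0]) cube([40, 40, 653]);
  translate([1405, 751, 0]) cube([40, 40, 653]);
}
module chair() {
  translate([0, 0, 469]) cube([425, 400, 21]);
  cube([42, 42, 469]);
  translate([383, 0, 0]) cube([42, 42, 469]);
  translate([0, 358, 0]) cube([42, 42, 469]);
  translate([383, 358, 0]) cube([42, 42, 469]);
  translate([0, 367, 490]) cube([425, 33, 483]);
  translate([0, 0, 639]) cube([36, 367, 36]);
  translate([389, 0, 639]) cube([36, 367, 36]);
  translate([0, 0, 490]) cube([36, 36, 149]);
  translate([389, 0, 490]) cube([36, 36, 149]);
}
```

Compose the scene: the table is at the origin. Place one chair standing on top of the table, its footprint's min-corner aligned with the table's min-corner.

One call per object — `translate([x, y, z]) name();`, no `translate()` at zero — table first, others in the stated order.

table();
translate([0, 0, 690]) chair();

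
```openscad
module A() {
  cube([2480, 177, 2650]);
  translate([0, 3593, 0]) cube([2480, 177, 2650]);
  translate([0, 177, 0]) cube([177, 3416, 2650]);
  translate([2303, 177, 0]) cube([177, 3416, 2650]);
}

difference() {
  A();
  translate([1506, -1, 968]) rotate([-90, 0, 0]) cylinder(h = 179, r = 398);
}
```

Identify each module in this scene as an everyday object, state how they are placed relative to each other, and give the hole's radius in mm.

A is a house frame. The house frame has a circular hole through its front wall. The hole's radius is 398 mm.

The subtracted cylinder has r = 398 mm.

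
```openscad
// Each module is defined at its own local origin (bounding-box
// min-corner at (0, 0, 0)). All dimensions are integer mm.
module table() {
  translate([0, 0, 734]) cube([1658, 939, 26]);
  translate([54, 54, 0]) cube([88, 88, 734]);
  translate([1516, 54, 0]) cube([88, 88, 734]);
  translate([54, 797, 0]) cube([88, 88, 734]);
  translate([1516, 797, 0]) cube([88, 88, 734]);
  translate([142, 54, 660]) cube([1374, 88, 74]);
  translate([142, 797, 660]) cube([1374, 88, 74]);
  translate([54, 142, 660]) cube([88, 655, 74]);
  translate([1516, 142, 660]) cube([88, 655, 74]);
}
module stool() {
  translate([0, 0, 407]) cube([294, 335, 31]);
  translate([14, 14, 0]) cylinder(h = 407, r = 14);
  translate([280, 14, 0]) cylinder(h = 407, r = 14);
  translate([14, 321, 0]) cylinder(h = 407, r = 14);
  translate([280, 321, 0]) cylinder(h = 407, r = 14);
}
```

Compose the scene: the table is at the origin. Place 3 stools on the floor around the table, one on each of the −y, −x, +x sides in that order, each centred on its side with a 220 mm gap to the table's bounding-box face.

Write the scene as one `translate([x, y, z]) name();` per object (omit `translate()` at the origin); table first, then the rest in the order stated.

table();
translate([682, -555, 0]) stool();
translate([-514, 302, 0]) stool();
translate([1878, 302, 0]) stool();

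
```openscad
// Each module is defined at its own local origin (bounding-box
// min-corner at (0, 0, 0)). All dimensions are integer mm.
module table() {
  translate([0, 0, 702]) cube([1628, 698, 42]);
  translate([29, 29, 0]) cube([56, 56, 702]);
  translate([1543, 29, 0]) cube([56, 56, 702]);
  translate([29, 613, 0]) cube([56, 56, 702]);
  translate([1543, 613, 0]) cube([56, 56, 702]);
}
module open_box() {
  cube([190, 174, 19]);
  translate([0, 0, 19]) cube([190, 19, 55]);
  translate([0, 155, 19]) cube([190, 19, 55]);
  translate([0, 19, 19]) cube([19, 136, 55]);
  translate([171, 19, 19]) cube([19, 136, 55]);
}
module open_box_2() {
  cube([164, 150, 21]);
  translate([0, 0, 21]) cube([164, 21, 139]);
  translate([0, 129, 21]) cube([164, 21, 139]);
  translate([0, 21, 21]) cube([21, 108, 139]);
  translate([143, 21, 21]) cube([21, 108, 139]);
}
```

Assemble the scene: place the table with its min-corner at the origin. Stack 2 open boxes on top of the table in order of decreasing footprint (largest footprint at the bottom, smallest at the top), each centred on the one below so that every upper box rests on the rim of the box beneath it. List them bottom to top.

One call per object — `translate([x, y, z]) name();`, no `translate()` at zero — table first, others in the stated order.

table();
translate([719, 262, 744]) open_box();
translate([732, 274, 818]) open_box_2();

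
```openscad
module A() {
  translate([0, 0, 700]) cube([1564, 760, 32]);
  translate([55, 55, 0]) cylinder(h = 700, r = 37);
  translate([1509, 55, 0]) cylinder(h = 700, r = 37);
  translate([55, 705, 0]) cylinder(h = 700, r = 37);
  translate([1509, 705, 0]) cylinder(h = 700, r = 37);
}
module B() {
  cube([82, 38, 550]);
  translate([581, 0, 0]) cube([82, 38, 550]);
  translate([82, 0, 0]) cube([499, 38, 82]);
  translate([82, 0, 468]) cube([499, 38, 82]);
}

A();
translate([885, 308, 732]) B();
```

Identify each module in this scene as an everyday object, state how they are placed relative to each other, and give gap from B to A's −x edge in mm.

A is a table. B is a picture frame. The picture frame is on top of the table. The gap from the picture frame to the table's −x edge is 885 mm.

The picture frame's min-x is at 885; the table's min-x is 0; gap = 885 mm.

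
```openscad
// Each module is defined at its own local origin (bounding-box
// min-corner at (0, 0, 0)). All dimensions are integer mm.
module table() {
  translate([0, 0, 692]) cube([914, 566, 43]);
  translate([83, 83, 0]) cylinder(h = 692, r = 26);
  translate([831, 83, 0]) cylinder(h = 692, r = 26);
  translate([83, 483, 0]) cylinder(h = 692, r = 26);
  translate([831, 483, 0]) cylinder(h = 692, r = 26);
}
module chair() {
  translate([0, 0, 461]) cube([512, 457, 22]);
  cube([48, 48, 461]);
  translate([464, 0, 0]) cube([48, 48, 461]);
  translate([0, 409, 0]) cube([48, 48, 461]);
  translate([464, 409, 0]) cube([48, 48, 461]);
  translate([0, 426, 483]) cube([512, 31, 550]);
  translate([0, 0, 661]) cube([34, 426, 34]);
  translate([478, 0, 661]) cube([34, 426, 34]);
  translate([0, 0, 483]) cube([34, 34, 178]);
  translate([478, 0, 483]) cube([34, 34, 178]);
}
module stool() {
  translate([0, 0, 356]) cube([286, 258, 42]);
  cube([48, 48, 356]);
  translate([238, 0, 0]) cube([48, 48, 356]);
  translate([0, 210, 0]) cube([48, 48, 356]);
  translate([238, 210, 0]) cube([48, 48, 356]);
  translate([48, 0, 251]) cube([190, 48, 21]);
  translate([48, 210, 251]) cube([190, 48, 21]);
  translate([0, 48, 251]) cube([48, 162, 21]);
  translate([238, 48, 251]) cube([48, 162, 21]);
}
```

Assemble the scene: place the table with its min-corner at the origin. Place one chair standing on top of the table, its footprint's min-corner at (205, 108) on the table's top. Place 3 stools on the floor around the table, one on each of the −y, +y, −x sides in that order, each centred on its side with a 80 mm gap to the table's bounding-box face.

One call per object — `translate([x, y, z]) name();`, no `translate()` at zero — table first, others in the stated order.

table();
translate([205, 108, 735]) chair();
translate([314, -338, 0]) stool();
translate([314, 646, 0]) stool();
translate([-366, 154, 0]) stool();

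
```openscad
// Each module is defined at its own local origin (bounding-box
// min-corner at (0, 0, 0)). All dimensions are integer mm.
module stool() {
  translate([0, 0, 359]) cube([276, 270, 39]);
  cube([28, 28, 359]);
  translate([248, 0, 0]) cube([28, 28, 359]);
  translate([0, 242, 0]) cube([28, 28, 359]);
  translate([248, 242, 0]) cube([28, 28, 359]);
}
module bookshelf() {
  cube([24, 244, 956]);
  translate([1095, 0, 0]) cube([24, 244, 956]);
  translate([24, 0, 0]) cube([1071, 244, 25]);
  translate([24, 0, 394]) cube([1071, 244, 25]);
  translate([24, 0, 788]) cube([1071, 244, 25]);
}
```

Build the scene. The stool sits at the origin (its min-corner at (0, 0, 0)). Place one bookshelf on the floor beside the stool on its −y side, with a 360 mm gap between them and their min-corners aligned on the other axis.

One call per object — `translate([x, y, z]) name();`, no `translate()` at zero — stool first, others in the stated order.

stool();
translate([0, -604, 0]) bookshelf();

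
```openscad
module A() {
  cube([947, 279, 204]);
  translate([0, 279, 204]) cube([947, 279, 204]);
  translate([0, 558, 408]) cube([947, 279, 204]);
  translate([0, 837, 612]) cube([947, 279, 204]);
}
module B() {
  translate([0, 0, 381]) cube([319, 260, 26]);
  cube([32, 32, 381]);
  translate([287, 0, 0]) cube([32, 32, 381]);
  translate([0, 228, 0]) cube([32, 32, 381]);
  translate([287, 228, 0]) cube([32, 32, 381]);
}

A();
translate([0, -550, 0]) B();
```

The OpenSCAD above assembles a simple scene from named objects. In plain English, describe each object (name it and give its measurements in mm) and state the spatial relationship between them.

A is a run of 4 identical solid stair steps. Each tread is 947×279 mm and each step block is 204 mm high. Step 1 rests on the floor; step k is offset from step 1 by (k−1)×279 mm in y and (k−1)×204 mm in z.

B is a four-legged stool. The seat is a 319×260×26 mm slab whose top surface is at z = 407 mm; four square legs, each 32×32 mm in cross-section, run from the floor (z = 0) to the underside of the seat, each flush with a corner of the seat.

The stool is on the floor beside the staircase on its −y side.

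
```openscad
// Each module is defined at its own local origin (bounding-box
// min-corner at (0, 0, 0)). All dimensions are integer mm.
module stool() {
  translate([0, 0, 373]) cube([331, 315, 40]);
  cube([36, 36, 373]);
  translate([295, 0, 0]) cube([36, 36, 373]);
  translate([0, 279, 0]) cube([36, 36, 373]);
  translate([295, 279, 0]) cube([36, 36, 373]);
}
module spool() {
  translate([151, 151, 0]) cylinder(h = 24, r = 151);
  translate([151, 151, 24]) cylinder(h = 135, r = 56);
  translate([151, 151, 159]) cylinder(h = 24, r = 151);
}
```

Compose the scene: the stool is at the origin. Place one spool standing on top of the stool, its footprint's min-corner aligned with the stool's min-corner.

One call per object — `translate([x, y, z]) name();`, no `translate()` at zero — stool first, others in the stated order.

stool();
translate([0, 0, 413]) spool();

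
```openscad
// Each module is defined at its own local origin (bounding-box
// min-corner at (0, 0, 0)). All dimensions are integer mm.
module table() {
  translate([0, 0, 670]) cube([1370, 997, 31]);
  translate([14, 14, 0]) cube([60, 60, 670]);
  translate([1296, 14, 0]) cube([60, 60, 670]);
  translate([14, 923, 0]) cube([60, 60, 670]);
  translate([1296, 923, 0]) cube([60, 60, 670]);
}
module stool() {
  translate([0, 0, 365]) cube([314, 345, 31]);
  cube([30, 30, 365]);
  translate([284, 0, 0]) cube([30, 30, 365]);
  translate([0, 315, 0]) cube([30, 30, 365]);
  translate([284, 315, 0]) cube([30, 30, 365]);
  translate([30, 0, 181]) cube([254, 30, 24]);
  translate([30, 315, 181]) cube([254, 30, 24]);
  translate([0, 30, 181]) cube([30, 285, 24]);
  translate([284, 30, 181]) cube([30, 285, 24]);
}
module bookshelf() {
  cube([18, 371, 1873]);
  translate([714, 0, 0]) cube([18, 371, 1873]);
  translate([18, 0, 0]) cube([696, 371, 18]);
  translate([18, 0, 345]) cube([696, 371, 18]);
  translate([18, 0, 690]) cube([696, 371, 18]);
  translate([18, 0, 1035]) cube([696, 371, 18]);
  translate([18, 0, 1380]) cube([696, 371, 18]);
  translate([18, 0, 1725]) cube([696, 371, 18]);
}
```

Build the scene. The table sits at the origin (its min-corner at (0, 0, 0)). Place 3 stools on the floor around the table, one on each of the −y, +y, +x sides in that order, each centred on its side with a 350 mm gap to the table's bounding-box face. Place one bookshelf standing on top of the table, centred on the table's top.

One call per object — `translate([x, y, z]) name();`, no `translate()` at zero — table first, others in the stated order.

table();
translate([528, -695, 0]) stool();
translate([528, 1347, 0]) stool();
translate([1720, 326, 0]) stool();
translate([319, 313, 701]) bookshelf();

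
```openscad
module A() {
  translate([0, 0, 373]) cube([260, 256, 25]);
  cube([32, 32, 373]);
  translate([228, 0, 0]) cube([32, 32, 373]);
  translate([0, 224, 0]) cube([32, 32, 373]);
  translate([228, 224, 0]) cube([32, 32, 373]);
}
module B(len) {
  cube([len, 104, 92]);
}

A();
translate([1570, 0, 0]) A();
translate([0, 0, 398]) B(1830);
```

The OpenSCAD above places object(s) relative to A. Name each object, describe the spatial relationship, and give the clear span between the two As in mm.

Second stool starts at x = 1570; first ends at x = 260; clear span = 1570 − 260 = 1310 mm.

A is a stool. B is a beam. A beam spans the tops of two stools. The clear span between the two stools is 1310 mm.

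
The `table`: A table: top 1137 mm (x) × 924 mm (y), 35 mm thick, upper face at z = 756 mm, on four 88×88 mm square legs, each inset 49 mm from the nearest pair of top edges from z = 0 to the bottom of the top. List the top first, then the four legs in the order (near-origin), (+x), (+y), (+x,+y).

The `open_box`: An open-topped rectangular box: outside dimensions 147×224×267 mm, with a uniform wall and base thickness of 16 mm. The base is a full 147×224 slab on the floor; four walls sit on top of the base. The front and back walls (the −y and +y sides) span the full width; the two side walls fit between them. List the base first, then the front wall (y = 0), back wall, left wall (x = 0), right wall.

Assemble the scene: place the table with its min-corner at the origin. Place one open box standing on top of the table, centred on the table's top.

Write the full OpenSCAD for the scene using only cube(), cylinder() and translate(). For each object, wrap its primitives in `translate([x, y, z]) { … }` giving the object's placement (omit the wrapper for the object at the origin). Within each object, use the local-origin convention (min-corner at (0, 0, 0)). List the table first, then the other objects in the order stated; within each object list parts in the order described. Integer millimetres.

translate([0, 0, 721]) cube([1137, 924, 35]);
translate([49, 49, 0]) cube([88, 88, 721]);
translate([1000, 49, 0]) cube([88, 88, 721]);
translate([49, 787, 0]) cube([88, 88, 721]);
translate([1000, 787, 0]) cube([88, 88, 721]);
translate([495, 350, 756]) {
  cube([147, 224, 16]);
  translate([0, 0, 16]) cube([147, 16, 251]);
  translate([0, 208, 16]) cube([147, 16, 251]);
  translate([0, 16, 16]) cube([16, 192, 251]);
  translate([131, 16, 16]) cube([16, 192, 251]);
}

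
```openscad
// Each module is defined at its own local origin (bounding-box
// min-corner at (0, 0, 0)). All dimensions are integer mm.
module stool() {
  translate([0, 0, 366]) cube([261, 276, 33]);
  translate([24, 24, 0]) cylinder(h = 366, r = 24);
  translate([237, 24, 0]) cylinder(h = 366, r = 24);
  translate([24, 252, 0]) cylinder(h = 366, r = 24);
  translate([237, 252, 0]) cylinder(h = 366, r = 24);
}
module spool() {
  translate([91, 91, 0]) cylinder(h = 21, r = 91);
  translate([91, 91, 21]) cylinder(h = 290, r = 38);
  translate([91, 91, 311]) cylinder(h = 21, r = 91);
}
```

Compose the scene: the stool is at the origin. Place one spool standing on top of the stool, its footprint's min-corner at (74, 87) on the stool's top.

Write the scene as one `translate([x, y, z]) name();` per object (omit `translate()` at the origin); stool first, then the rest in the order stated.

stool();
translate([74, 87, 399]) spool();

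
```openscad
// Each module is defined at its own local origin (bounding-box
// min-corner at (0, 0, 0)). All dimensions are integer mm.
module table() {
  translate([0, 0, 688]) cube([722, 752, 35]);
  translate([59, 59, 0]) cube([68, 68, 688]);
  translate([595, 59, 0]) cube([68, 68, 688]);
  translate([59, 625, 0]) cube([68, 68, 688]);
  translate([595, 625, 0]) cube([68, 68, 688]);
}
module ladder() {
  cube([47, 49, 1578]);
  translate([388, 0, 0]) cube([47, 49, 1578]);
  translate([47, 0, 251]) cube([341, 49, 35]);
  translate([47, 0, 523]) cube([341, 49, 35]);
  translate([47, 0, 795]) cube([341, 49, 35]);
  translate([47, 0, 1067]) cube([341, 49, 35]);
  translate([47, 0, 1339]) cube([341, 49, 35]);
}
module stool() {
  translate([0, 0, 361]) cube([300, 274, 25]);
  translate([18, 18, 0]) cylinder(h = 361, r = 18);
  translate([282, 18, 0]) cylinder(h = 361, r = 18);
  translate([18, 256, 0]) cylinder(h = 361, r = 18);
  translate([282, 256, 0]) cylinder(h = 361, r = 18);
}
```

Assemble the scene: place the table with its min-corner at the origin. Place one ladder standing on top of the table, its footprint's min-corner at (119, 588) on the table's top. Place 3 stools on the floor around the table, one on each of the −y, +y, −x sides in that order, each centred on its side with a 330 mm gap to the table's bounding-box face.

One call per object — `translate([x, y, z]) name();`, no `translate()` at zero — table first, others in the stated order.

table();
translate([119, 588, 723]) ladder();
translate([211, -604, 0]) stool();
translate([211, 1082, 0]) stool();
translate([-630, 239, 0]) stool();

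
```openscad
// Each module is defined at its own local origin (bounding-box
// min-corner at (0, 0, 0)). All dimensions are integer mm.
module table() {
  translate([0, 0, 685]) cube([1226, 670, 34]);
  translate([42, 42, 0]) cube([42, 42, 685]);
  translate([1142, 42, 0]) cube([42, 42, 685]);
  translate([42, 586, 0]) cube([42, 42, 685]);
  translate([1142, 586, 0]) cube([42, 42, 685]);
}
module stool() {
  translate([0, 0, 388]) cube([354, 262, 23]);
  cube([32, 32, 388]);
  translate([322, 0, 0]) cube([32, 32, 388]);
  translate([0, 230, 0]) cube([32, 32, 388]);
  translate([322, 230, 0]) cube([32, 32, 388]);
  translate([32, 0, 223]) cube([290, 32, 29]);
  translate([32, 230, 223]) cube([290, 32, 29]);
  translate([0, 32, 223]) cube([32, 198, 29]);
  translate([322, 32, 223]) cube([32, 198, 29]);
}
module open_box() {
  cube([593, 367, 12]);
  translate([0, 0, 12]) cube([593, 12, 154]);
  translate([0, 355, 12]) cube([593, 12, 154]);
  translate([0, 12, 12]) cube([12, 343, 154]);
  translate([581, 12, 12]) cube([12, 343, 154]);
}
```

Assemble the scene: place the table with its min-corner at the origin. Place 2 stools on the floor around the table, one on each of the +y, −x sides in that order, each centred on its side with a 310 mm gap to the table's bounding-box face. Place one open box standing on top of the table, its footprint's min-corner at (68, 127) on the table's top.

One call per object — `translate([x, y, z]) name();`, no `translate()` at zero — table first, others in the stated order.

table();
translate([436, 980, 0]) stool();
translate([-664, 204, 0]) stool();
translate([68, 127, 719]) open_box();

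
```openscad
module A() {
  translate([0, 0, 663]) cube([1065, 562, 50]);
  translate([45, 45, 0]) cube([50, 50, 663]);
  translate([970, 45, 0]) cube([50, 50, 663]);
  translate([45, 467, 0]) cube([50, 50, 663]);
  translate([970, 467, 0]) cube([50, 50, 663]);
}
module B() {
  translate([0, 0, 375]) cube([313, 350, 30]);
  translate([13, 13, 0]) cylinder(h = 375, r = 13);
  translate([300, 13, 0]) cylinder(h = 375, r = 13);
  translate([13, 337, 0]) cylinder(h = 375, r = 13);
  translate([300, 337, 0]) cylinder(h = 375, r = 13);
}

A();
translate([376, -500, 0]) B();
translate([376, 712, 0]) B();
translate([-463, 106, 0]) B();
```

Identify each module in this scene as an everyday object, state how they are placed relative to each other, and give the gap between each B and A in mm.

Each stool's nearest face is 150 mm from the table's bounding box.

A is a table. B is a stool. Three stools sit around the table at the −y, +y, −x sides. The gap between each stool and the table is 150 mm.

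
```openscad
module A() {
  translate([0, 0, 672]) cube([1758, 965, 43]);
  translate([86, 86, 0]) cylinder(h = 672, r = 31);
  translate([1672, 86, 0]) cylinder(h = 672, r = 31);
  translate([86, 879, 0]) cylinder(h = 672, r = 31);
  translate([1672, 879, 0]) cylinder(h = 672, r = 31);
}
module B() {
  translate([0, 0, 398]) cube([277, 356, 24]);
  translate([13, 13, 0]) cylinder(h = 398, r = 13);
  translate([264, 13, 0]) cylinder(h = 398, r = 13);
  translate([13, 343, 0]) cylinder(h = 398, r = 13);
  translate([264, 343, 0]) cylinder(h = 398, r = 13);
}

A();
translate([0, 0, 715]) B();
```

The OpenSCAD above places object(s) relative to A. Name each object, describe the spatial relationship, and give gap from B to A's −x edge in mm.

The stool's min-x is at 0; the table's min-x is 0; gap = 0 mm.

A is a table. B is a stool. The stool is on top of the table. The gap from the stool to the table's −x edge is 0 mm.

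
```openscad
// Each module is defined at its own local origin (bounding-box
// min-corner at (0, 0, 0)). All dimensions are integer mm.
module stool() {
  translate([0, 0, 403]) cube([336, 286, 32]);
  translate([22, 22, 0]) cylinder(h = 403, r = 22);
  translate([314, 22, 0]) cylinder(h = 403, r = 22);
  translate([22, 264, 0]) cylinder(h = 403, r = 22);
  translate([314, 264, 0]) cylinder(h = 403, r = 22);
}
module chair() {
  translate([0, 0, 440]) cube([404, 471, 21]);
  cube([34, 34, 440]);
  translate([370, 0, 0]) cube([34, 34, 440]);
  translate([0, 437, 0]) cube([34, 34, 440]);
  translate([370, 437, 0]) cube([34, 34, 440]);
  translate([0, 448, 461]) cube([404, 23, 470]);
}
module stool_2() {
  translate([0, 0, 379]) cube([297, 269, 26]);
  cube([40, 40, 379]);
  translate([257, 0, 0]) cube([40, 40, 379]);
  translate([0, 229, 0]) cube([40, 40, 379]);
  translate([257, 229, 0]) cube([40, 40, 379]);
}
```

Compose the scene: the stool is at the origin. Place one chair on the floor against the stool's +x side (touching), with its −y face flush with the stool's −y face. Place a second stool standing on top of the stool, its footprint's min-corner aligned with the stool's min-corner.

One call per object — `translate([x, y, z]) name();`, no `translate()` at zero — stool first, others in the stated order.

stool();
translate([336, 0, 0]) chair();
translate([0, 0, 435]) stool_2();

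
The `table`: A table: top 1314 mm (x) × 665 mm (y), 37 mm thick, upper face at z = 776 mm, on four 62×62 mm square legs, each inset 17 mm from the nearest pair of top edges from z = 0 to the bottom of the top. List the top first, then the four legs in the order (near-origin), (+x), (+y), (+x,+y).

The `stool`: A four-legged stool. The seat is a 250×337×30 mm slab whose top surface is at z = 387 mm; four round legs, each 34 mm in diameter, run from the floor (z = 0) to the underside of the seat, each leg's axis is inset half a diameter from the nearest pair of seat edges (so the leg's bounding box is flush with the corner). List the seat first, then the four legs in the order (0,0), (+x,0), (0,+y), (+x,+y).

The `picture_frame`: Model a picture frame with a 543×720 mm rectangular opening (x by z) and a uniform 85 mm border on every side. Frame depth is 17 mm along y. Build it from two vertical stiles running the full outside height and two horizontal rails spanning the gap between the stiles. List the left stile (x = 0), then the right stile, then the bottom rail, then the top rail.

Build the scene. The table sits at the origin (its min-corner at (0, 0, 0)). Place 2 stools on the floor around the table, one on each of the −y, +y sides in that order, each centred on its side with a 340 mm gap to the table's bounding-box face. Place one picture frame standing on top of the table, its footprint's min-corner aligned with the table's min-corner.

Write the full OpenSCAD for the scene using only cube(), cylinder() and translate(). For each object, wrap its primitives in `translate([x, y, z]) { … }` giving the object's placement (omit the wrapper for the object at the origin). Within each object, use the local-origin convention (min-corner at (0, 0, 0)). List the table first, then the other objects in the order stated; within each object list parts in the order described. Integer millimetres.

translate([0, 0, 739]) cube([1314, 665, 37]);
translate([17, 17, 0]) cube([62, 62, 739]);
translate([1235, 17, 0]) cube([62, 62, 739]);
translate([17, 586, 0]) cube([62, 62, 739]);
translate([1235, 586, 0]) cube([62, 62, 739]);
translate([532, -677, 0]) {
  translate([0, 0, 357]) cube([250, 337, 30]);
  translate([17, 17, 0]) cylinder(h = 357, r = 17);
  translate([233, 17, 0]) cylinder(h = 357, r = 17);
  translate([17, 320, 0]) cylinder(h = 357, r = 17);
  translate([233, 320, 0]) cylinder(h = 357, r = 17);
}
translate([532, 1005, 0]) {
  translate([0, 0, 357]) cube([250, 337, 30]);
  translate([17, 17, 0]) cylinder(h = 357, r = 17);
  translate([233, 17, 0]) cylinder(h = 357, r = 17);
  translate([17, 320, 0]) cylinder(h = 357, r = 17);
  translate([233, 320, 0]) cylinder(h = 357, r = 17);
}
translate([0, 0, 776]) {
  cube([85, 17, 890]);
  translate([628, 0, 0]) cube([85, 17, 890]);
  translate([85, 0, 0]) cube([543, 17, 85]);
  translate([85, 0, 805]) cube([543, 17, 85]);
}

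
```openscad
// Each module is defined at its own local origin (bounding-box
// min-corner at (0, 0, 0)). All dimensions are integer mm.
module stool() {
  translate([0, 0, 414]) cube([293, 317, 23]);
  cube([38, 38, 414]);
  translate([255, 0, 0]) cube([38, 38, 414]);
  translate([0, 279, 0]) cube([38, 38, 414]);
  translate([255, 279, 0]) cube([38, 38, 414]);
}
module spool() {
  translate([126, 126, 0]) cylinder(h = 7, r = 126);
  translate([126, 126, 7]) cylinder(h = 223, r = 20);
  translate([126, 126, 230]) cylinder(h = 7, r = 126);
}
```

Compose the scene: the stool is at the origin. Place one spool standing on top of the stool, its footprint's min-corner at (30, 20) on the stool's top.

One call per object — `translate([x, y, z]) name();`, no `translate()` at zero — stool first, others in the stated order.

stool();
translate([30, 20, 437]) spool();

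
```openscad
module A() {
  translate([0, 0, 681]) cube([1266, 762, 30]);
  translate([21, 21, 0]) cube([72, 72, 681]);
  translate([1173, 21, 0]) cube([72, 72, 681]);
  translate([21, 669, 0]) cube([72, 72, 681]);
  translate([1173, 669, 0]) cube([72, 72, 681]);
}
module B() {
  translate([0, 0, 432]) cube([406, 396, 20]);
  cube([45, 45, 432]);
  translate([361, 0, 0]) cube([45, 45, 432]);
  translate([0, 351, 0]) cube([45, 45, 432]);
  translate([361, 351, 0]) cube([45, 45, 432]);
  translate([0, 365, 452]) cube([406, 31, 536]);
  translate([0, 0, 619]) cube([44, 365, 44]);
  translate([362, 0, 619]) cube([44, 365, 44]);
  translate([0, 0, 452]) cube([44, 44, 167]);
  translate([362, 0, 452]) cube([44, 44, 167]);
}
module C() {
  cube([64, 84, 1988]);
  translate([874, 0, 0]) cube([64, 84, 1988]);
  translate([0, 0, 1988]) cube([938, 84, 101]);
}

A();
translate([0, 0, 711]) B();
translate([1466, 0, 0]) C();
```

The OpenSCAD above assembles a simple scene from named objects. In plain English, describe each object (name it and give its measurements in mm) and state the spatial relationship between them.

A is a table: top 1266 mm (x) × 762 mm (y), 30 mm thick, upper face at z = 711 mm, on four 72×72 mm square legs, each inset 21 mm from the nearest pair of top edges, running from z = 0 to the bottom of the top.

B is a chair. The seat is a 406×396×20 mm slab with its top at z = 452 mm, on four 45×45 mm corner legs (flush with the seat edges, standing on z = 0). A flat backrest 31 mm thick, 536 mm tall, spans the full seat width and rises from the seat top along its +y edge, rear face flush with the rear of the seat. Two armrests of 44×44 mm section run along each side from the seat's front edge to the front of the backrest, top faces 211 mm above the seat top and outer faces flush with the seat's x-edges; a 44×44 mm post under the front of each armrest stands on the seat at the front corner.

C is a door frame. The clear opening is 810 mm wide and 1988 mm high. Two 64 mm wide jambs, 84 mm deep, stand either side of the opening from the floor to the top of the opening. A 101 mm thick head sits across the top of both jambs, spanning the full outside width of the frame.

The chair is on top of the table. The door frame is on the floor beside the table on its +x side.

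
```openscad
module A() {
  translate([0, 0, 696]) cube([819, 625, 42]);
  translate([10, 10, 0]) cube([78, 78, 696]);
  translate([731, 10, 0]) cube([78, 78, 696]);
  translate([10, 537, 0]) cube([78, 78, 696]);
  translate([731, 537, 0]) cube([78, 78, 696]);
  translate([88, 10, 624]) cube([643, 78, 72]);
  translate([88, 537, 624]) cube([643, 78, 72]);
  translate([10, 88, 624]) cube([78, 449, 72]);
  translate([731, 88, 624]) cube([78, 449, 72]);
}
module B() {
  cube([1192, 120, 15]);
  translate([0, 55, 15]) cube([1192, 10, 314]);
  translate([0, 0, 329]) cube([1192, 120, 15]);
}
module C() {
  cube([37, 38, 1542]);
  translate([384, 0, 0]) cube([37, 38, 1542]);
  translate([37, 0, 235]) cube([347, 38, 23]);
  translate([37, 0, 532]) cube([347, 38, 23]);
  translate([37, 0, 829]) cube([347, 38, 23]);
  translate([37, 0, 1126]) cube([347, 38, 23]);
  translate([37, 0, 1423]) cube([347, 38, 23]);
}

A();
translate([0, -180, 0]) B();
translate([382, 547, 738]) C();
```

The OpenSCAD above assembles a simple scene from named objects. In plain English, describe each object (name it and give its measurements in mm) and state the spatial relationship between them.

A is a rectangular dining table. The top is 819×625×42 mm with its upper surface at z = 738 mm. It stands on four 78×78 mm square legs, each inset 10 mm from the nearest pair of top edges, running from the floor to the underside of the top. Four apron rails, 78 mm thick and 72 mm tall, run between adjacent legs with their top edges flush with the underside of the top and their outer faces flush with the legs' outer faces.

B is an I-beam lying along x, 1192 mm long. Overall section height 344 mm. Two flanges 120 mm wide (y) and 15 mm thick, one on the floor and one at the top; a web 10 mm thick runs between them, centred on the flange width.

C is a straight ladder. Two 37×38 mm vertical rails, 1542 mm tall, stand 421 mm apart (outside-to-outside) with their front faces coplanar on the −y side. 5 rungs, each 38 mm deep and 23 mm tall, span between the inner faces of the rails, front faces flush with the rails. The lowest rung's underside is at z = 235 mm and rungs are spaced 297 mm apart (underside to underside).

The I-beam is on the floor beside the table on its −y side. The ladder is on top of the table.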